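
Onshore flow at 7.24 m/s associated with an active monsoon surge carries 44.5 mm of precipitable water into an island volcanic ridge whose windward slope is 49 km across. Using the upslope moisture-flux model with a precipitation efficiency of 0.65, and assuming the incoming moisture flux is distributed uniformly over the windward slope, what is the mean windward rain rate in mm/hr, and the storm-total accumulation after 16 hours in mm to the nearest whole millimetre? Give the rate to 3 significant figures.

R ≈ 15.4 mm/hr; total ≈ 246 mm

Incoming column moisture flux per unit ridge length: F = V × PW = 7.24 × 44.5 = 322.18 mm·m/s.
Spread over the 49 km slope with efficiency ε = 0.65: R = ε·F/W = 0.65 × 322.18 / 49000 m = 4.274e-03 mm/s.
R = 4.274e-03 × 3600 = 15.4 mm/hr.
Over 16 h: total = 15.4 × 16 = 246.4 ≈ 246 mm.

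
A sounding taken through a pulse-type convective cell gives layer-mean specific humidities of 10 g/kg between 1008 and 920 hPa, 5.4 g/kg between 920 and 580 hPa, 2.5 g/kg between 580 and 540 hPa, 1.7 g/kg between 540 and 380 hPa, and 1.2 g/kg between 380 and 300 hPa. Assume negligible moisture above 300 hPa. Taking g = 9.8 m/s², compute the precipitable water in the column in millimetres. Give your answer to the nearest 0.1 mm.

Precipitable water is the column-integrated vapour mass per unit area: PW = (1/g) Σ q̄ Δp, with q in kg/kg and Δp in Pa (1 kg/m² of water = 1 mm).
Layer 1008–920 hPa: Δp = 88 hPa = 8800 Pa, q̄ = 0.01 kg/kg → 0.01 × 8800 / 9.8 = 8.98 mm
Layer 920–580 hPa: Δp = 340 hPa = 34000 Pa, q̄ = 0.0054 kg/kg → 0.0054 × 34000 / 9.8 = 18.73 mm
Layer 580–540 hPa: Δp = 40 hPa = 4000 Pa, q̄ = 0.0025 kg/kg → 0.0025 × 4000 / 9.8 = 1.02 mm
Layer 540–380 hPa: Δp = 160 hPa = 16000 Pa, q̄ = 0.0017 kg/kg → 0.0017 × 16000 / 9.8 = 2.78 mm
Layer 380–300 hPa: Δp = 80 hPa = 8000 Pa, q̄ = 0.0012 kg/kg → 0.0012 × 8000 / 9.8 = 0.98 mm
PW = 8.98 + 18.73 + 1.02 + 2.78 + 0.98 = 32.49 ≈ 32.5 mm.

PW ≈ 32.5 mm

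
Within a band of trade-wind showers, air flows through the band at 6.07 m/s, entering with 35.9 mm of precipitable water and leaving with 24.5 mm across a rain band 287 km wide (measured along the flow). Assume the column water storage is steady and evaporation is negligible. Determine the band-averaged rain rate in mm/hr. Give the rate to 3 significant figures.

R ≈ 0.868 mm/hr

Column moisture flux per unit crosswind length is F = V × PW.
Inflow: F_in = 6.07 × 35.9 = 217.913 mm·m/s
Outflow: F_out = 6.07 × 24.5 = 148.715 mm·m/s
Steady-state rate R = (F_in − F_out)/L = (217.913 − 148.715) / 287000 m = 2.411e-04 mm/s.
R = 2.411e-04 × 3600 = 0.868 mm/hr.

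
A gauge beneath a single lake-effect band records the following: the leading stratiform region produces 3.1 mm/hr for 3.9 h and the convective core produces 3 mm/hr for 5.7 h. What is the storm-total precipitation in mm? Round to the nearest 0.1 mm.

total ≈ 29.2 mm

Total = Σ Rᵢ Δtᵢ = 3.1 × 3.9 + 3 × 5.7
      = 12.09 + 17.1 = 29.2 mm.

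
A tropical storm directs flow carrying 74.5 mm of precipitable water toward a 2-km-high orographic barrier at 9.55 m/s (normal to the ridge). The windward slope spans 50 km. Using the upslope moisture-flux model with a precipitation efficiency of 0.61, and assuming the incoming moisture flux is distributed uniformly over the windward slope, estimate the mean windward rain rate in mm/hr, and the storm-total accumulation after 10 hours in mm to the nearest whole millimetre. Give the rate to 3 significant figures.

R ≈ 31.2 mm/hr; total ≈ 312 mm

Incoming column moisture flux per unit ridge length: F = V × PW = 9.55 × 74.5 = 711.475 mm·m/s.
Spread over the 50 km slope with efficiency ε = 0.61: R = ε·F/W = 0.61 × 711.475 / 50000 m = 8.680e-03 mm/s.
R = 8.680e-03 × 3600 = 31.2 mm/hr.
Over 10 h: total = 31.2 × 10 = 312 mm.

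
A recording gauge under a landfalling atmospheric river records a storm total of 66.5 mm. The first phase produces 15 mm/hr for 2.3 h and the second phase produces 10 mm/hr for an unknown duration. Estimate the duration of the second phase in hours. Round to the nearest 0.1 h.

Known phases: 15 × 2.3 = 34.5 mm.
Remaining depth = 66.5 − 34.5 = 32 mm.
Duration = 32 / 10 = 3.2 h.

duration ≈ 3.2 h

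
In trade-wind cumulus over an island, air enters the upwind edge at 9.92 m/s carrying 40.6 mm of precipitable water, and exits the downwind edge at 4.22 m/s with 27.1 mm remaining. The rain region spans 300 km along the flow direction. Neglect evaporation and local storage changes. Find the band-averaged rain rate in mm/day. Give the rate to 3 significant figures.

R ≈ 83.1 mm/day

Column moisture flux per unit crosswind length is F = V × PW.
Inflow: F_in = 9.92 × 40.6 = 402.752 mm·m/s
Outflow: F_out = 4.22 × 27.1 = 114.362 mm·m/s
Steady-state rate R = (F_in − F_out)/L = (402.752 − 114.362) / 300000 m = 9.613e-04 mm/s.
R = 9.613e-04 × 3600 × 24 = 83.1 mm/day.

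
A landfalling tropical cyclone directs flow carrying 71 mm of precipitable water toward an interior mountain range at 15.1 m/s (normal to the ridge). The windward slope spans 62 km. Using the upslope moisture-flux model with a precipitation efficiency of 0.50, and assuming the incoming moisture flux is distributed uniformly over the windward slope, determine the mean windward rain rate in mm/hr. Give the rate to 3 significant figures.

Incoming column moisture flux per unit ridge length: F = V × PW = 15.1 × 71 = 1072.1 mm·m/s.
Spread over the 62 km slope with efficiency ε = 0.50: R = ε·F/W = 0.50 × 1072.1 / 62000 m = 8.646e-03 mm/s.
R = 8.646e-03 × 3600 = 31.1 mm/hr.

R ≈ 31.1 mm/hr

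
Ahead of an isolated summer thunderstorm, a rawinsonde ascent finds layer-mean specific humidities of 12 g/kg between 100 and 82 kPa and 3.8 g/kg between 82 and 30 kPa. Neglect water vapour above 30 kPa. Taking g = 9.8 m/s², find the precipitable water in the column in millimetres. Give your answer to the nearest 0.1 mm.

PW ≈ 42.2 mm

Precipitable water is the column-integrated vapour mass per unit area: PW = (1/g) Σ q̄ Δp, with q in kg/kg and Δp in Pa (1 kg/m² of water = 1 mm).
Layer 100–82 kPa: Δp = 180 hPa = 18000 Pa, q̄ = 0.012 kg/kg → 0.012 × 18000 / 9.8 = 22.04 mm
Layer 82–30 kPa: Δp = 520 hPa = 52000 Pa, q̄ = 0.0038 kg/kg → 0.0038 × 52000 / 9.8 = 20.16 mm
PW = 22.04 + 20.16 = 42.20 ≈ 42.2 mm.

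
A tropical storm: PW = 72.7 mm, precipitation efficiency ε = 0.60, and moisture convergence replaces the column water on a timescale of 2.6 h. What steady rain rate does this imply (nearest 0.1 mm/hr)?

R ≈ 16.8 mm/hr

Each overturning extracts ε × PW = 0.60 × 72.7 = 43.62 mm.
Rate = ε·PW / τ = 43.62 / 2.6 h = 16.8 mm/hr.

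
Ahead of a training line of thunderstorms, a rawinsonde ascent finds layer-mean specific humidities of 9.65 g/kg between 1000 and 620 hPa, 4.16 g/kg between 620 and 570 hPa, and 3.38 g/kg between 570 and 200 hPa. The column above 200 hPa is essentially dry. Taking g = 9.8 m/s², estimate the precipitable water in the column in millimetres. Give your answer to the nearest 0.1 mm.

Precipitable water is the column-integrated vapour mass per unit area: PW = (1/g) Σ q̄ Δp, with q in kg/kg and Δp in Pa (1 kg/m² of water = 1 mm).
Layer 1000–620 hPa: Δp = 380 hPa = 38000 Pa, q̄ = 0.00965 kg/kg → 0.00965 × 38000 / 9.8 = 37.42 mm
Layer 620–570 hPa: Δp = 50 hPa = 5000 Pa, q̄ = 0.00416 kg/kg → 0.00416 × 5000 / 9.8 = 2.12 mm
Layer 570–200 hPa: Δp = 370 hPa = 37000 Pa, q̄ = 0.00338 kg/kg → 0.00338 × 37000 / 9.8 = 12.76 mm
PW = 37.42 + 2.12 + 12.76 = 52.30 ≈ 52.3 mm.

PW ≈ 52.3 mm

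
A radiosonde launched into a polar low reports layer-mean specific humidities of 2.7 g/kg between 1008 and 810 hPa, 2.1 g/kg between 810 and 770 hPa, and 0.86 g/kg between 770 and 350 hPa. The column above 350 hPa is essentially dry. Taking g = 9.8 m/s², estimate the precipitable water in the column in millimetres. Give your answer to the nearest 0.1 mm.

PW ≈ 10.0 mm

Precipitable water is the column-integrated vapour mass per unit area: PW = (1/g) Σ q̄ Δp, with q in kg/kg and Δp in Pa (1 kg/m² of water = 1 mm).
Layer 1008–810 hPa: Δp = 198 hPa = 19800 Pa, q̄ = 0.0027 kg/kg → 0.0027 × 19800 / 9.8 = 5.46 mm
Layer 810–770 hPa: Δp = 40 hPa = 4000 Pa, q̄ = 0.0021 kg/kg → 0.0021 × 4000 / 9.8 = 0.86 mm
Layer 770–350 hPa: Δp = 420 hPa = 42000 Pa, q̄ = 0.00086 kg/kg → 0.00086 × 42000 / 9.8 = 3.69 mm
PW = 5.46 + 0.86 + 3.69 = 10.01 ≈ 10.0 mm.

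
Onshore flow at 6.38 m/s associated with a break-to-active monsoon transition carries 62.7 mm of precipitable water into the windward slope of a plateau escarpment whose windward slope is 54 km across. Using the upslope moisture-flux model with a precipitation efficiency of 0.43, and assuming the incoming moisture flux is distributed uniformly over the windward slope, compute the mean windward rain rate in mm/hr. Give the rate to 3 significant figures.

Incoming column moisture flux per unit ridge length: F = V × PW = 6.38 × 62.7 = 400.026 mm·m/s.
Spread over the 54 km slope with efficiency ε = 0.43: R = ε·F/W = 0.43 × 400.026 / 54000 m = 3.185e-03 mm/s.
R = 3.185e-03 × 3600 = 11.5 mm/hr.

R ≈ 11.5 mm/hr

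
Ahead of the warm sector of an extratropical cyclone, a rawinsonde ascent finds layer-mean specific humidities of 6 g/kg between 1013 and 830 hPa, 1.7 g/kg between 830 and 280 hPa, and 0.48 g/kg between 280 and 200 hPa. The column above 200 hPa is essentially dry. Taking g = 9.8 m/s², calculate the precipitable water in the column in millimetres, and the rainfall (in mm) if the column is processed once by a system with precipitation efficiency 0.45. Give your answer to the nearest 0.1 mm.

Precipitable water is the column-integrated vapour mass per unit area: PW = (1/g) Σ q̄ Δp, with q in kg/kg and Δp in Pa (1 kg/m² of water = 1 mm).
Layer 1013–830 hPa: Δp = 183 hPa = 18300 Pa, q̄ = 0.006 kg/kg → 0.006 × 18300 / 9.8 = 11.20 mm
Layer 830–280 hPa: Δp = 550 hPa = 55000 Pa, q̄ = 0.0017 kg/kg → 0.0017 × 55000 / 9.8 = 9.54 mm
Layer 280–200 hPa: Δp = 80 hPa = 8000 Pa, q̄ = 0.00048 kg/kg → 0.00048 × 8000 / 9.8 = 0.39 mm
PW = 11.20 + 9.54 + 0.39 = 21.13 ≈ 21.1 mm.
Rainfall = ε × PW = 0.45 × 21.1 = 9.5 mm.

PW ≈ 21.1 mm; rainfall ≈ 9.5 mm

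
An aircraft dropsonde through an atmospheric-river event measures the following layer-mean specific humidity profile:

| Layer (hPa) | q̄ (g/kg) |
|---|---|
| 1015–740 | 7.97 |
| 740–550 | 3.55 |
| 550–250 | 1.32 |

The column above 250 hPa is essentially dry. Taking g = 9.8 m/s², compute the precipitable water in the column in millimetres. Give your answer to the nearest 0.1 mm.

Precipitable water is the column-integrated vapour mass per unit area: PW = (1/g) Σ q̄ Δp, with q in kg/kg and Δp in Pa (1 kg/m² of water = 1 mm).
Layer 1015–740 hPa: Δp = 275 hPa = 27500 Pa, q̄ = 0.00797 kg/kg → 0.00797 × 27500 / 9.8 = 22.36 mm
Layer 740–550 hPa: Δp = 190 hPa = 19000 Pa, q̄ = 0.00355 kg/kg → 0.00355 × 19000 / 9.8 = 6.88 mm
Layer 550–250 hPa: Δp = 300 hPa = 30000 Pa, q̄ = 0.00132 kg/kg → 0.00132 × 30000 / 9.8 = 4.04 mm
PW = 22.36 + 6.88 + 4.04 = 33.28 ≈ 33.3 mm.

PW ≈ 33.3 mm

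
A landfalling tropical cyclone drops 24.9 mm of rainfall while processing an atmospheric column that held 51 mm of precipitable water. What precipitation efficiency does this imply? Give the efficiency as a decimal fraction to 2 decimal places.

ε = rainfall / PW = 24.9 / 51 = 0.49.

ε ≈ 0.49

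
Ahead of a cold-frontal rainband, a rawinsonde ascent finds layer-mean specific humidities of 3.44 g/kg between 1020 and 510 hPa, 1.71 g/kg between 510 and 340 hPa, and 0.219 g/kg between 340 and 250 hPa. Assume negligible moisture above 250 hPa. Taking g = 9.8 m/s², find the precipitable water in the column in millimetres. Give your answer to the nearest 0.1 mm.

Precipitable water is the column-integrated vapour mass per unit area: PW = (1/g) Σ q̄ Δp, with q in kg/kg and Δp in Pa (1 kg/m² of water = 1 mm).
Layer 1020–510 hPa: Δp = 510 hPa = 51000 Pa, q̄ = 0.00344 kg/kg → 0.00344 × 51000 / 9.8 = 17.90 mm
Layer 510–340 hPa: Δp = 170 hPa = 17000 Pa, q̄ = 0.00171 kg/kg → 0.00171 × 17000 / 9.8 = 2.97 mm
Layer 340–250 hPa: Δp = 90 hPa = 9000 Pa, q̄ = 0.000219 kg/kg → 0.000219 × 9000 / 9.8 = 0.20 mm
PW = 17.90 + 2.97 + 0.20 = 21.07 ≈ 21.1 mm.

PW ≈ 21.1 mm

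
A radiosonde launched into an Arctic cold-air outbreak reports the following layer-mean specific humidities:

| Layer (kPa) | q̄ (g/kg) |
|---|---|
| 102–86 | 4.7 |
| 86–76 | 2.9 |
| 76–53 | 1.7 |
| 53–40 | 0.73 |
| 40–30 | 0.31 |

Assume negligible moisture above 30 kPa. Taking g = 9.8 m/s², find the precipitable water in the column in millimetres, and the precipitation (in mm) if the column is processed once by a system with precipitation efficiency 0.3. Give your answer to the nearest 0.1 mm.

Precipitable water is the column-integrated vapour mass per unit area: PW = (1/g) Σ q̄ Δp, with q in kg/kg and Δp in Pa (1 kg/m² of water = 1 mm).
Layer 102–86 kPa: Δp = 160 hPa = 16000 Pa, q̄ = 0.0047 kg/kg → 0.0047 × 16000 / 9.8 = 7.67 mm
Layer 86–76 kPa: Δp = 100 hPa = 10000 Pa, q̄ = 0.0029 kg/kg → 0.0029 × 10000 / 9.8 = 2.96 mm
Layer 76–53 kPa: Δp = 230 hPa = 23000 Pa, q̄ = 0.0017 kg/kg → 0.0017 × 23000 / 9.8 = 3.99 mm
Layer 53–40 kPa: Δp = 130 hPa = 13000 Pa, q̄ = 0.00073 kg/kg → 0.00073 × 13000 / 9.8 = 0.97 mm
Layer 40–30 kPa: Δp = 100 hPa = 10000 Pa, q̄ = 0.00031 kg/kg → 0.00031 × 10000 / 9.8 = 0.32 mm
PW = 7.67 + 2.96 + 3.99 + 0.97 + 0.32 = 15.91 ≈ 15.9 mm.
Precipitation = ε × PW = 0.3 × 15.9 = 4.8 mm.

PW ≈ 15.9 mm; precipitation ≈ 4.8 mm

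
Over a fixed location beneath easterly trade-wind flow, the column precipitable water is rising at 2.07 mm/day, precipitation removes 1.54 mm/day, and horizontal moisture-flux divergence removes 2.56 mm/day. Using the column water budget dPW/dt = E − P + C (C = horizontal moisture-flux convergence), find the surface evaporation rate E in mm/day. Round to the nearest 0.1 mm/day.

E ≈ 6.2 mm/day

dPW/dt = +2.07 mm/day.
E = dPW/dt + P − C = (+2.07) + 1.54 − (-2.56) = 6.2 mm/day.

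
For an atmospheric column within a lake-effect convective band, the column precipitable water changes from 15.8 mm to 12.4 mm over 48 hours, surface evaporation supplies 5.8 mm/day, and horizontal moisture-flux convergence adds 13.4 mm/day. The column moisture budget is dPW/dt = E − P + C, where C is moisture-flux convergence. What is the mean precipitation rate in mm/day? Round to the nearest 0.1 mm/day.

P ≈ 20.9 mm/day

dPW/dt = (12.4 − 15.8) mm / (48/24 day) = -1.700 mm/day.
P = E + C − dPW/dt = 5.8 + (13.4) − (-1.700) = 20.9 mm/day.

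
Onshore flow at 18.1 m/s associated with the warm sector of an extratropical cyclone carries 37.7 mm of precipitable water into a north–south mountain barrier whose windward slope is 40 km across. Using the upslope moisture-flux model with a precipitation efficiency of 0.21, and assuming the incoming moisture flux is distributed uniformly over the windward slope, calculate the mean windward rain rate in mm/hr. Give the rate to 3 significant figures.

R ≈ 12.9 mm/hr

Incoming column moisture flux per unit ridge length: F = V × PW = 18.1 × 37.7 = 682.37 mm·m/s.
Spread over the 40 km slope with efficiency ε = 0.21: R = ε·F/W = 0.21 × 682.37 / 40000 m = 3.582e-03 mm/s.
R = 3.582e-03 × 3600 = 12.9 mm/hr.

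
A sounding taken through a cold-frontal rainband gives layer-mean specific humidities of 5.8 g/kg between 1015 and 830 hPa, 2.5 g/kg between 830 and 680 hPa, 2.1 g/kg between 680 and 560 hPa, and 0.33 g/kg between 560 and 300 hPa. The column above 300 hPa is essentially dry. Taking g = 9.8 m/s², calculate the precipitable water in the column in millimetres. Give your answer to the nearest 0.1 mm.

Precipitable water is the column-integrated vapour mass per unit area: PW = (1/g) Σ q̄ Δp, with q in kg/kg and Δp in Pa (1 kg/m² of water = 1 mm).
Layer 1015–830 hPa: Δp = 185 hPa = 18500 Pa, q̄ = 0.0058 kg/kg → 0.0058 × 18500 / 9.8 = 10.95 mm
Layer 830–680 hPa: Δp = 150 hPa = 15000 Pa, q̄ = 0.0025 kg/kg → 0.0025 × 15000 / 9.8 = 3.83 mm
Layer 680–560 hPa: Δp = 120 hPa = 12000 Pa, q̄ = 0.0021 kg/kg → 0.0021 × 12000 / 9.8 = 2.57 mm
Layer 560–300 hPa: Δp = 260 hPa = 26000 Pa, q̄ = 0.00033 kg/kg → 0.00033 × 26000 / 9.8 = 0.88 mm
PW = 10.95 + 3.83 + 2.57 + 0.88 = 18.23 ≈ 18.2 mm.

PW ≈ 18.2 mm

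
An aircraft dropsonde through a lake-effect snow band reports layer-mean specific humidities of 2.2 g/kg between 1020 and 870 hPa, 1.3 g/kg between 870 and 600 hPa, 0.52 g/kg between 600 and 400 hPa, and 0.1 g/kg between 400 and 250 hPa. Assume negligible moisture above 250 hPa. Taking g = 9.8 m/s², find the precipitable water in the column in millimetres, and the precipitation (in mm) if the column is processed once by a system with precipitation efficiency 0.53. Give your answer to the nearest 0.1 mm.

PW ≈ 8.2 mm; precipitation ≈ 4.3 mm

Precipitable water is the column-integrated vapour mass per unit area: PW = (1/g) Σ q̄ Δp, with q in kg/kg and Δp in Pa (1 kg/m² of water = 1 mm).
Layer 1020–870 hPa: Δp = 150 hPa = 15000 Pa, q̄ = 0.0022 kg/kg → 0.0022 × 15000 / 9.8 = 3.37 mm
Layer 870–600 hPa: Δp = 270 hPa = 27000 Pa, q̄ = 0.0013 kg/kg → 0.0013 × 27000 / 9.8 = 3.58 mm
Layer 600–400 hPa: Δp = 200 hPa = 20000 Pa, q̄ = 0.00052 kg/kg → 0.00052 × 20000 / 9.8 = 1.06 mm
Layer 400–250 hPa: Δp = 150 hPa = 15000 Pa, q̄ = 0.0001 kg/kg → 0.0001 × 15000 / 9.8 = 0.15 mm
PW = 3.37 + 3.58 + 1.06 + 0.15 = 8.16 ≈ 8.2 mm.
Precipitation = ε × PW = 0.53 × 8.2 = 4.3 mm.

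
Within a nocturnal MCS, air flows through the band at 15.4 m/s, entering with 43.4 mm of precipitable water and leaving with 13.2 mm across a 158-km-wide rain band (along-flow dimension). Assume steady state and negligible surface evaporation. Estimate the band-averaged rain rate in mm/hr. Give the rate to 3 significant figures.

Column moisture flux per unit crosswind length is F = V × PW.
Inflow: F_in = 15.4 × 43.4 = 668.36 mm·m/s
Outflow: F_out = 15.4 × 13.2 = 203.28 mm·m/s
Steady-state rate R = (F_in − F_out)/L = (668.36 − 203.28) / 158000 m = 2.944e-03 mm/s.
R = 2.944e-03 × 3600 = 10.6 mm/hr.

R ≈ 10.6 mm/hr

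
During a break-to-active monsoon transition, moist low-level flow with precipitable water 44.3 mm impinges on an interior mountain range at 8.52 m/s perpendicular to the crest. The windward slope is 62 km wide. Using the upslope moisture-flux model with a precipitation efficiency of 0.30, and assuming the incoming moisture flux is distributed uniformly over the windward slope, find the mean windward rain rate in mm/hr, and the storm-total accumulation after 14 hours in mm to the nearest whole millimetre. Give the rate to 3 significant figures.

Incoming column moisture flux per unit ridge length: F = V × PW = 8.52 × 44.3 = 377.436 mm·m/s.
Spread over the 62 km slope with efficiency ε = 0.30: R = ε·F/W = 0.30 × 377.436 / 62000 m = 1.826e-03 mm/s.
R = 1.826e-03 × 3600 = 6.57 mm/hr.
Over 14 h: total = 6.57 × 14 = 91.98 ≈ 92 mm.

R ≈ 6.57 mm/hr; total ≈ 92 mm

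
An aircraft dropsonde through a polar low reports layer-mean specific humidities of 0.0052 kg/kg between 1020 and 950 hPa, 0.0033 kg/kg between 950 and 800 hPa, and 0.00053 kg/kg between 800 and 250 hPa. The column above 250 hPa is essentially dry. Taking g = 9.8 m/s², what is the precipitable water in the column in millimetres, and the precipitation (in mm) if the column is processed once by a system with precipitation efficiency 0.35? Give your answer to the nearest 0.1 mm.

Precipitable water is the column-integrated vapour mass per unit area: PW = (1/g) Σ q̄ Δp, with q in kg/kg and Δp in Pa (1 kg/m² of water = 1 mm).
Layer 1020–950 hPa: Δp = 70 hPa = 7000 Pa, q̄ = 0.0052 kg/kg → 0.0052 × 7000 / 9.8 = 3.71 mm
Layer 950–800 hPa: Δp = 150 hPa = 15000 Pa, q̄ = 0.0033 kg/kg → 0.0033 × 15000 / 9.8 = 5.05 mm
Layer 800–250 hPa: Δp = 550 hPa = 55000 Pa, q̄ = 0.00053 kg/kg → 0.00053 × 55000 / 9.8 = 2.97 mm
PW = 3.71 + 5.05 + 2.97 = 11.73 ≈ 11.7 mm.
Precipitation = ε × PW = 0.35 × 11.7 = 4.1 mm.

PW ≈ 11.7 mm; precipitation ≈ 4.1 mm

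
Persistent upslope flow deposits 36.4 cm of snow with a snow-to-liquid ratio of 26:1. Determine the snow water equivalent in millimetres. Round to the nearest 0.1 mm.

SWE ≈ 14.0 mm

SWE = snow depth / ratio = 36.4 cm / 26 = 1.400 cm = 14.0 mm.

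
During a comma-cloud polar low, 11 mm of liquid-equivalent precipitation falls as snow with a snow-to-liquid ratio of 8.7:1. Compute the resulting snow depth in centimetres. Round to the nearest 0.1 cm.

Snow depth = liquid × ratio = 11 mm × 8.7 = 95.7 mm = 9.6 cm.

snow depth ≈ 9.6 cm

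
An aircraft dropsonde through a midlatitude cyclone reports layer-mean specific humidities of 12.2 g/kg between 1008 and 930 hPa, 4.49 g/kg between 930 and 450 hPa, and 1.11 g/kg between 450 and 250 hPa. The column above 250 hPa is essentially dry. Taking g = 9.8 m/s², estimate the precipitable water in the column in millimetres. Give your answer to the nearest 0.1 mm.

PW ≈ 34.0 mm

Precipitable water is the column-integrated vapour mass per unit area: PW = (1/g) Σ q̄ Δp, with q in kg/kg and Δp in Pa (1 kg/m² of water = 1 mm).
Layer 1008–930 hPa: Δp = 78 hPa = 7800 Pa, q̄ = 0.0122 kg/kg → 0.0122 × 7800 / 9.8 = 9.71 mm
Layer 930–450 hPa: Δp = 480 hPa = 48000 Pa, q̄ = 0.00449 kg/kg → 0.00449 × 48000 / 9.8 = 21.99 mm
Layer 450–250 hPa: Δp = 200 hPa = 20000 Pa, q̄ = 0.00111 kg/kg → 0.00111 × 20000 / 9.8 = 2.27 mm
PW = 9.71 + 21.99 + 2.27 = 33.97 ≈ 34.0 mm.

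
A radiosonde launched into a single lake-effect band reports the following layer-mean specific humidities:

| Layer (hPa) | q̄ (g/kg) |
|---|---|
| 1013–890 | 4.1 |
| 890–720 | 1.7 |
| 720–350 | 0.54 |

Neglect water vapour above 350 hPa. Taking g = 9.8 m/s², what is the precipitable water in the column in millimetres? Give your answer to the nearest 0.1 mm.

PW ≈ 10.1 mm

Precipitable water is the column-integrated vapour mass per unit area: PW = (1/g) Σ q̄ Δp, with q in kg/kg and Δp in Pa (1 kg/m² of water = 1 mm).
Layer 1013–890 hPa: Δp = 123 hPa = 12300 Pa, q̄ = 0.0041 kg/kg → 0.0041 × 12300 / 9.8 = 5.15 mm
Layer 890–720 hPa: Δp = 170 hPa = 17000 Pa, q̄ = 0.0017 kg/kg → 0.0017 × 17000 / 9.8 = 2.95 mm
Layer 720–350 hPa: Δp = 370 hPa = 37000 Pa, q̄ = 0.00054 kg/kg → 0.00054 × 37000 / 9.8 = 2.04 mm
PW = 5.15 + 2.95 + 2.04 = 10.14 ≈ 10.1 mm.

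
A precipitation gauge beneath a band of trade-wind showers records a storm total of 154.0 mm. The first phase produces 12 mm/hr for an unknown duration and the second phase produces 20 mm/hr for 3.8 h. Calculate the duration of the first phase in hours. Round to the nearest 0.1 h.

duration ≈ 6.5 h

Known phases: 20 × 3.8 = 76 mm.
Remaining depth = 154.0 − 76 = 78 mm.
Duration = 78 / 12 = 6.5 h.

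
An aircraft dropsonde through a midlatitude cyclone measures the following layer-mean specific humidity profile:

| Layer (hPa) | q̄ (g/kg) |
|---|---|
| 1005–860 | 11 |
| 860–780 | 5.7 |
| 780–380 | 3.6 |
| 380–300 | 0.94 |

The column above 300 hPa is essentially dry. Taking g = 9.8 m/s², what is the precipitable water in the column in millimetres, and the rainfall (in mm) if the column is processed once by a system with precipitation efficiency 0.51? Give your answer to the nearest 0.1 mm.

PW ≈ 36.4 mm; rainfall ≈ 18.6 mm

Precipitable water is the column-integrated vapour mass per unit area: PW = (1/g) Σ q̄ Δp, with q in kg/kg and Δp in Pa (1 kg/m² of water = 1 mm).
Layer 1005–860 hPa: Δp = 145 hPa = 14500 Pa, q̄ = 0.011 kg/kg → 0.011 × 14500 / 9.8 = 16.28 mm
Layer 860–780 hPa: Δp = 80 hPa = 8000 Pa, q̄ = 0.0057 kg/kg → 0.0057 × 8000 / 9.8 = 4.65 mm
Layer 780–380 hPa: Δp = 400 hPa = 40000 Pa, q̄ = 0.0036 kg/kg → 0.0036 × 40000 / 9.8 = 14.69 mm
Layer 380–300 hPa: Δp = 80 hPa = 8000 Pa, q̄ = 0.00094 kg/kg → 0.00094 × 8000 / 9.8 = 0.77 mm
PW = 16.28 + 4.65 + 14.69 + 0.77 = 36.39 ≈ 36.4 mm.
Rainfall = ε × PW = 0.51 × 36.4 = 18.6 mm.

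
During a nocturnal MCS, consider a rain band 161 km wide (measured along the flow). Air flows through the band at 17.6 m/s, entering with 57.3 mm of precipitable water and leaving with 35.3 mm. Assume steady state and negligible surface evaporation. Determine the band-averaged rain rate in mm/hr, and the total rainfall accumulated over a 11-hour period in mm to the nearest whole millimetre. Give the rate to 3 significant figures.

Column moisture flux per unit crosswind length is F = V × PW.
Inflow: F_in = 17.6 × 57.3 = 1008.48 mm·m/s
Outflow: F_out = 17.6 × 35.3 = 621.28 mm·m/s
Steady-state rate R = (F_in − F_out)/L = (1008.48 − 621.28) / 161000 m = 2.405e-03 mm/s.
R = 2.405e-03 × 3600 = 8.66 mm/hr.
Over 11 h: total = 8.66 × 11 = 95.26 ≈ 95 mm.

R ≈ 8.66 mm/hr; total ≈ 95 mm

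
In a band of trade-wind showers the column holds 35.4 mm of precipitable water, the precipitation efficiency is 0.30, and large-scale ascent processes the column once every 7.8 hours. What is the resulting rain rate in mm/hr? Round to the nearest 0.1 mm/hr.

R ≈ 1.4 mm/hr

Each overturning extracts ε × PW = 0.30 × 35.4 = 10.62 mm.
Rate = ε·PW / τ = 10.62 / 7.8 h = 1.4 mm/hr.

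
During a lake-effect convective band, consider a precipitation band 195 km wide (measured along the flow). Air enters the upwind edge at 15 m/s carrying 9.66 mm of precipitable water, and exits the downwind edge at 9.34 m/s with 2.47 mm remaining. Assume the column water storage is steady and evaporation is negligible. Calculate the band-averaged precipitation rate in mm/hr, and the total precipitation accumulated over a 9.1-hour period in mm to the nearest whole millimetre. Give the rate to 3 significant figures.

R ≈ 2.25 mm/hr; total ≈ 20 mm

Column moisture flux per unit crosswind length is F = V × PW.
Inflow: F_in = 15 × 9.66 = 144.9 mm·m/s
Outflow: F_out = 9.34 × 2.47 = 23.0698 mm·m/s
Steady-state rate R = (F_in − F_out)/L = (144.9 − 23.0698) / 195000 m = 6.248e-04 mm/s.
R = 6.248e-04 × 3600 = 2.25 mm/hr.
Over 9.1 h: total = 2.25 × 9.1 = 20.475 ≈ 20 mm.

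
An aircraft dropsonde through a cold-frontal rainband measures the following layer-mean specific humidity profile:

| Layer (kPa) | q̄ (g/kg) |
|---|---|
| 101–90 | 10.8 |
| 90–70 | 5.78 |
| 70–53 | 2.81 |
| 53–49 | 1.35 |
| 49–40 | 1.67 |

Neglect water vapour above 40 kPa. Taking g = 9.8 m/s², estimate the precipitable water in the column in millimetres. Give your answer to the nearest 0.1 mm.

PW ≈ 30.9 mm

Precipitable water is the column-integrated vapour mass per unit area: PW = (1/g) Σ q̄ Δp, with q in kg/kg and Δp in Pa (1 kg/m² of water = 1 mm).
Layer 101–90 kPa: Δp = 110 hPa = 11000 Pa, q̄ = 0.0108 kg/kg → 0.0108 × 11000 / 9.8 = 12.12 mm
Layer 90–70 kPa: Δp = 200 hPa = 20000 Pa, q̄ = 0.00578 kg/kg → 0.00578 × 20000 / 9.8 = 11.80 mm
Layer 70–53 kPa: Δp = 170 hPa = 17000 Pa, q̄ = 0.00281 kg/kg → 0.00281 × 17000 / 9.8 = 4.87 mm
Layer 53–49 kPa: Δp = 40 hPa = 4000 Pa, q̄ = 0.00135 kg/kg → 0.00135 × 4000 / 9.8 = 0.55 mm
Layer 49–40 kPa: Δp = 90 hPa = 9000 Pa, q̄ = 0.00167 kg/kg → 0.00167 × 9000 / 9.8 = 1.53 mm
PW = 12.12 + 11.80 + 4.87 + 0.55 + 1.53 = 30.87 ≈ 30.9 mm.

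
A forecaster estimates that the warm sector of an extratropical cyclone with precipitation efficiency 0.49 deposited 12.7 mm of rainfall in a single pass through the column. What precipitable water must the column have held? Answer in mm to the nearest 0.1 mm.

PW = rainfall / ε = 12.7 / 0.49 = 25.9 mm.

PW ≈ 25.9 mm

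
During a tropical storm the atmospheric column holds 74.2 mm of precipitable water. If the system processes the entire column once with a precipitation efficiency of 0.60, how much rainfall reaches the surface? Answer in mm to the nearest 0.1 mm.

rainfall ≈ 44.5 mm

Rainfall = ε × PW = 0.60 × 74.2 = 44.5 mm.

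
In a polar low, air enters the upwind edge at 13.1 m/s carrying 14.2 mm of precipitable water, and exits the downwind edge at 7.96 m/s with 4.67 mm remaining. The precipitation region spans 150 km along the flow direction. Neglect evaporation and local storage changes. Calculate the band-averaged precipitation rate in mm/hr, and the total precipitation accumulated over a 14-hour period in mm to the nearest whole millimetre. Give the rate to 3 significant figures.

R ≈ 3.57 mm/hr; total ≈ 50 mm

Column moisture flux per unit crosswind length is F = V × PW.
Inflow: F_in = 13.1 × 14.2 = 186.02 mm·m/s
Outflow: F_out = 7.96 × 4.67 = 37.1732 mm·m/s
Steady-state rate R = (F_in − F_out)/L = (186.02 − 37.1732) / 150000 m = 9.923e-04 mm/s.
R = 9.923e-04 × 3600 = 3.57 mm/hr.
Over 14 h: total = 3.57 × 14 = 49.98 ≈ 50 mm.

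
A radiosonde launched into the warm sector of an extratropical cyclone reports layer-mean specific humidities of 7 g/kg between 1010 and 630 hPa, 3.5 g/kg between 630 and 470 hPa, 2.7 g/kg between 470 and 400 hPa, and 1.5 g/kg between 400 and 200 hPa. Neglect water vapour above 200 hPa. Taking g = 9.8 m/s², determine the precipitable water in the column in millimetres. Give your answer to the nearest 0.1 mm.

Precipitable water is the column-integrated vapour mass per unit area: PW = (1/g) Σ q̄ Δp, with q in kg/kg and Δp in Pa (1 kg/m² of water = 1 mm).
Layer 1010–630 hPa: Δp = 380 hPa = 38000 Pa, q̄ = 0.007 kg/kg → 0.007 × 38000 / 9.8 = 27.14 mm
Layer 630–470 hPa: Δp = 160 hPa = 16000 Pa, q̄ = 0.0035 kg/kg → 0.0035 × 16000 / 9.8 = 5.71 mm
Layer 470–400 hPa: Δp = 70 hPa = 7000 Pa, q̄ = 0.0027 kg/kg → 0.0027 × 7000 / 9.8 = 1.93 mm
Layer 400–200 hPa: Δp = 200 hPa = 20000 Pa, q̄ = 0.0015 kg/kg → 0.0015 × 20000 / 9.8 = 3.06 mm
PW = 27.14 + 5.71 + 1.93 + 3.06 = 37.84 ≈ 37.8 mm.

PW ≈ 37.8 mm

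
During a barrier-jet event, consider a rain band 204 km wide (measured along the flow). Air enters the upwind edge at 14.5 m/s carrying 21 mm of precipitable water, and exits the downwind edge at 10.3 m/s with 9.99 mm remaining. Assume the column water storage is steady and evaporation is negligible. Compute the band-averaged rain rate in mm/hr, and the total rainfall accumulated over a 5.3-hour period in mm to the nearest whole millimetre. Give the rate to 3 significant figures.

Column moisture flux per unit crosswind length is F = V × PW.
Inflow: F_in = 14.5 × 21 = 304.5 mm·m/s
Outflow: F_out = 10.3 × 9.99 = 102.897 mm·m/s
Steady-state rate R = (F_in − F_out)/L = (304.5 − 102.897) / 204000 m = 9.882e-04 mm/s.
R = 9.882e-04 × 3600 = 3.56 mm/hr.
Over 5.3 h: total = 3.56 × 5.3 = 18.868 ≈ 19 mm.

R ≈ 3.56 mm/hr; total ≈ 19 mm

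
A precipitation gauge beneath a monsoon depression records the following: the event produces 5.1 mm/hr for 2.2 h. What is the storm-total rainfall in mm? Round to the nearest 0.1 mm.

total ≈ 11.2 mm

Total = Σ Rᵢ Δtᵢ = 5.1 × 2.2
      = 11.22 = 11.2 mm.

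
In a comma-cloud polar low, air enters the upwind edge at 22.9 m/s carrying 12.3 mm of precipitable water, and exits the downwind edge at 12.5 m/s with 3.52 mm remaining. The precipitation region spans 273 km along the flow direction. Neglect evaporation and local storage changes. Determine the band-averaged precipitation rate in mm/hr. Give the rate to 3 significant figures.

R ≈ 3.13 mm/hr

Column moisture flux per unit crosswind length is F = V × PW.
Inflow: F_in = 22.9 × 12.3 = 281.67 mm·m/s
Outflow: F_out = 12.5 × 3.52 = 44 mm·m/s
Steady-state rate R = (F_in − F_out)/L = (281.67 − 44) / 273000 m = 8.706e-04 mm/s.
R = 8.706e-04 × 3600 = 3.13 mm/hr.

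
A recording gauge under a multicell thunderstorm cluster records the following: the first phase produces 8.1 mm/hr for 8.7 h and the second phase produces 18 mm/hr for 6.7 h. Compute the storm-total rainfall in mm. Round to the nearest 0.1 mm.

Total = Σ Rᵢ Δtᵢ = 8.1 × 8.7 + 18 × 6.7
      = 70.47 + 120.6 = 191.1 mm.

total ≈ 191.1 mm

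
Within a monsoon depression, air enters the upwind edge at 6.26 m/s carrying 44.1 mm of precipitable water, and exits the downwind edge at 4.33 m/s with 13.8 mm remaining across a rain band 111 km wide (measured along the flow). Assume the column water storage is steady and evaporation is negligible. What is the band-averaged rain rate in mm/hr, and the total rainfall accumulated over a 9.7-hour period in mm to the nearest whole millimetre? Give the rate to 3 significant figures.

R ≈ 7.02 mm/hr; total ≈ 68 mm

Column moisture flux per unit crosswind length is F = V × PW.
Inflow: F_in = 6.26 × 44.1 = 276.066 mm·m/s
Outflow: F_out = 4.33 × 13.8 = 59.754 mm·m/s
Steady-state rate R = (F_in − F_out)/L = (276.066 − 59.754) / 111000 m = 1.949e-03 mm/s.
R = 1.949e-03 × 3600 = 7.02 mm/hr.
Over 9.7 h: total = 7.02 × 9.7 = 68.094 ≈ 68 mm.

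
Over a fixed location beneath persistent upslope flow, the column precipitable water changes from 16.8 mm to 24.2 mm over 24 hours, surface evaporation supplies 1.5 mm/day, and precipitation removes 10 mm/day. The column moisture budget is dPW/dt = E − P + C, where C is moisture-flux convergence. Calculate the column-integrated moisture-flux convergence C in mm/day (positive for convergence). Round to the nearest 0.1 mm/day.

C ≈ 15.9 mm/day

dPW/dt = (24.2 − 16.8) mm / (24/24 day) = +7.400 mm/day.
C = dPW/dt − E + P = (+7.400) − 1.5 + 10 = 15.9 mm/day.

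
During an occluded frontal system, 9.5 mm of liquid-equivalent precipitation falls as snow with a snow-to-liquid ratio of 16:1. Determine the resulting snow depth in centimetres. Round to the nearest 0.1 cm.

snow depth ≈ 15.2 cm

Snow depth = liquid × ratio = 9.5 mm × 16 = 152 mm = 15.2 cm.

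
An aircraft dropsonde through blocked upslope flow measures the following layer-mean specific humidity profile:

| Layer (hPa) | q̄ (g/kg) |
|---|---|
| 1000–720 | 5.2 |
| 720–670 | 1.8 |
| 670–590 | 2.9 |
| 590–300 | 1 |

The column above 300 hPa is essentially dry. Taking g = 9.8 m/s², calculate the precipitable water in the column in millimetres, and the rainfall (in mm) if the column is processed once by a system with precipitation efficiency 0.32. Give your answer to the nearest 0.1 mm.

Precipitable water is the column-integrated vapour mass per unit area: PW = (1/g) Σ q̄ Δp, with q in kg/kg and Δp in Pa (1 kg/m² of water = 1 mm).
Layer 1000–720 hPa: Δp = 280 hPa = 28000 Pa, q̄ = 0.0052 kg/kg → 0.0052 × 28000 / 9.8 = 14.86 mm
Layer 720–670 hPa: Δp = 50 hPa = 5000 Pa, q̄ = 0.0018 kg/kg → 0.0018 × 5000 / 9.8 = 0.92 mm
Layer 670–590 hPa: Δp = 80 hPa = 8000 Pa, q̄ = 0.0029 kg/kg → 0.0029 × 8000 / 9.8 = 2.37 mm
Layer 590–300 hPa: Δp = 290 hPa = 29000 Pa, q̄ = 0.001 kg/kg → 0.001 × 29000 / 9.8 = 2.96 mm
PW = 14.86 + 0.92 + 2.37 + 2.96 = 21.11 ≈ 21.1 mm.
Rainfall = ε × PW = 0.32 × 21.1 = 6.8 mm.

PW ≈ 21.1 mm; rainfall ≈ 6.8 mm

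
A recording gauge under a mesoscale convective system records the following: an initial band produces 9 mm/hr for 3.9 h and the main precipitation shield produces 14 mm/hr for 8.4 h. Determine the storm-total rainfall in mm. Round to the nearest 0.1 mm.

total ≈ 152.7 mm

Total = Σ Rᵢ Δtᵢ = 9 × 3.9 + 14 × 8.4
      = 35.1 + 117.6 = 152.7 mm.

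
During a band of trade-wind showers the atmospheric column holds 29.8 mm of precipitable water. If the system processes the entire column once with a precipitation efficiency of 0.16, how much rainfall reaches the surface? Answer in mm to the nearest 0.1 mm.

Rainfall = ε × PW = 0.16 × 29.8 = 4.8 mm.

rainfall ≈ 4.8 mm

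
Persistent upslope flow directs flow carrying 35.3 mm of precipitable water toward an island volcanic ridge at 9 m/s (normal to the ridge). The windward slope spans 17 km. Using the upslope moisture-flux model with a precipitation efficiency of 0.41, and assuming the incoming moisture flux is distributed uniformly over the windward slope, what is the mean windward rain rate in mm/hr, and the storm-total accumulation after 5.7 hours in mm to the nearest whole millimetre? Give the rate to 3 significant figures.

Incoming column moisture flux per unit ridge length: F = V × PW = 9 × 35.3 = 317.7 mm·m/s.
Spread over the 17 km slope with efficiency ε = 0.41: R = ε·F/W = 0.41 × 317.7 / 17000 m = 7.662e-03 mm/s.
R = 7.662e-03 × 3600 = 27.6 mm/hr.
Over 5.7 h: total = 27.6 × 5.7 = 157.32 ≈ 157 mm.

R ≈ 27.6 mm/hr; total ≈ 157 mm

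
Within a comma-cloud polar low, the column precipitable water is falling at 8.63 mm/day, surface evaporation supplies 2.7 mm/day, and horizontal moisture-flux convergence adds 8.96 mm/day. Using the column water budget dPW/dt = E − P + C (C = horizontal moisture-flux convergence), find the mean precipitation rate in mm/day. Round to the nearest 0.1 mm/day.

dPW/dt = -8.63 mm/day.
P = E + C − dPW/dt = 2.7 + (8.96) − (-8.63) = 20.3 mm/day.

P ≈ 20.3 mm/day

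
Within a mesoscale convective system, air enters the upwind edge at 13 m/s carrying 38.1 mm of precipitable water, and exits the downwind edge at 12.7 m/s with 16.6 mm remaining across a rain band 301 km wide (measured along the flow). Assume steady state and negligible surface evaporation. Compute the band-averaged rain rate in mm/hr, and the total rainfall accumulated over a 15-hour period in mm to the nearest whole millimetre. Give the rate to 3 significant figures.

R ≈ 3.40 mm/hr; total ≈ 51 mm

Column moisture flux per unit crosswind length is F = V × PW.
Inflow: F_in = 13 × 38.1 = 495.3 mm·m/s
Outflow: F_out = 12.7 × 16.6 = 210.82 mm·m/s
Steady-state rate R = (F_in − F_out)/L = (495.3 − 210.82) / 301000 m = 9.451e-04 mm/s.
R = 9.451e-04 × 3600 = 3.40 mm/hr.
Over 15 h: total = 3.40 × 15 = 51 mm.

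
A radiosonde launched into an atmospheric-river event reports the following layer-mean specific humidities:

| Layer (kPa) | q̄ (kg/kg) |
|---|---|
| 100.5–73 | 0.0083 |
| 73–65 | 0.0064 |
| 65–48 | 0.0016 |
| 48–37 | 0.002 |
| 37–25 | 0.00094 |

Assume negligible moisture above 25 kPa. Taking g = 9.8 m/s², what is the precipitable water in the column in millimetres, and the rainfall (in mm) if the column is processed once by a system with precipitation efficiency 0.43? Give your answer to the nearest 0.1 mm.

PW ≈ 34.7 mm; rainfall ≈ 14.9 mm

Precipitable water is the column-integrated vapour mass per unit area: PW = (1/g) Σ q̄ Δp, with q in kg/kg and Δp in Pa (1 kg/m² of water = 1 mm).
Layer 100.5–73 kPa: Δp = 275 hPa = 27500 Pa, q̄ = 0.0083 kg/kg → 0.0083 × 27500 / 9.8 = 23.29 mm
Layer 73–65 kPa: Δp = 80 hPa = 8000 Pa, q̄ = 0.0064 kg/kg → 0.0064 × 8000 / 9.8 = 5.22 mm
Layer 65–48 kPa: Δp = 170 hPa = 17000 Pa, q̄ = 0.0016 kg/kg → 0.0016 × 17000 / 9.8 = 2.78 mm
Layer 48–37 kPa: Δp = 110 hPa = 11000 Pa, q̄ = 0.002 kg/kg → 0.002 × 11000 / 9.8 = 2.24 mm
Layer 37–25 kPa: Δp = 120 hPa = 12000 Pa, q̄ = 0.00094 kg/kg → 0.00094 × 12000 / 9.8 = 1.15 mm
PW = 23.29 + 5.22 + 2.78 + 2.24 + 1.15 = 34.68 ≈ 34.7 mm.
Rainfall = ε × PW = 0.43 × 34.7 = 14.9 mm.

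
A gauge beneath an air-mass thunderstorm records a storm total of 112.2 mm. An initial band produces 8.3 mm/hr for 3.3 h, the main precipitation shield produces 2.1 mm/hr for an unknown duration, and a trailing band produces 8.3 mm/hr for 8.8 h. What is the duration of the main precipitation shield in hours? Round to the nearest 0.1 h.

Known phases: 8.3 × 3.3 + 8.3 × 8.8 = 27.39 + 73.04 = 100.43 mm.
Remaining depth = 112.2 − 100.43 = 11.77 mm.
Duration = 11.77 / 2.1 = 5.6 h.

duration ≈ 5.6 h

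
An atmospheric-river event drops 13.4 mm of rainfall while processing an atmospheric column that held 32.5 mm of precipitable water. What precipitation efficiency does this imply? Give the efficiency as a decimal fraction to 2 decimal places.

ε ≈ 0.41

ε = rainfall / PW = 13.4 / 32.5 = 0.41.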